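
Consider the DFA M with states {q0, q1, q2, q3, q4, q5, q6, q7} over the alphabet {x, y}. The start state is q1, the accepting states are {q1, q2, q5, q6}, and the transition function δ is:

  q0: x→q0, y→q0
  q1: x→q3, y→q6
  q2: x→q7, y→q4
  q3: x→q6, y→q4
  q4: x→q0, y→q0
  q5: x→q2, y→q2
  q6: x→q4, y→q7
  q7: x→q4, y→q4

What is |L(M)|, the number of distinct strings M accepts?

3

The useful subgraph on states {q1, q3, q6} is acyclic, so L(M) is finite; the longest accepting path visits 3 useful states, giving maximum string length 2.
Counting accepting paths from q1 by length: 1 of length 0, 1 of length 1, 1 of length 2. Total 3.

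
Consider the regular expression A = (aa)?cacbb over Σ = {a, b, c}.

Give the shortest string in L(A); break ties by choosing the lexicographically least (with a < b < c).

cacbb

By inspection of the expression, no string of length less than 5 matches, and cacbb is the lexicographically first match of length 5.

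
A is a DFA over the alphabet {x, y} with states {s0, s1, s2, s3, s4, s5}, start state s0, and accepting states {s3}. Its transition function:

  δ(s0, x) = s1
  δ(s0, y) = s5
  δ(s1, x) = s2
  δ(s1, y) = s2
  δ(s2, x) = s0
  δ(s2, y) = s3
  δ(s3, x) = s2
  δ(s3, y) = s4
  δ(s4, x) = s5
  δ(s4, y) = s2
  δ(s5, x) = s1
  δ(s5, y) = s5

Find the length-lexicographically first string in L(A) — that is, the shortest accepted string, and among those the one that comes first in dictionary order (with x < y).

A breadth-first search from s0 reaches an accepting state first via the path s0 → s1 → s2 → s3 on input xxy.
No string of length < 3 is accepted (BFS exhausts all shorter strings without reaching an accepting state), and xxy is the lexicographically least accepting string of length 3.

xxy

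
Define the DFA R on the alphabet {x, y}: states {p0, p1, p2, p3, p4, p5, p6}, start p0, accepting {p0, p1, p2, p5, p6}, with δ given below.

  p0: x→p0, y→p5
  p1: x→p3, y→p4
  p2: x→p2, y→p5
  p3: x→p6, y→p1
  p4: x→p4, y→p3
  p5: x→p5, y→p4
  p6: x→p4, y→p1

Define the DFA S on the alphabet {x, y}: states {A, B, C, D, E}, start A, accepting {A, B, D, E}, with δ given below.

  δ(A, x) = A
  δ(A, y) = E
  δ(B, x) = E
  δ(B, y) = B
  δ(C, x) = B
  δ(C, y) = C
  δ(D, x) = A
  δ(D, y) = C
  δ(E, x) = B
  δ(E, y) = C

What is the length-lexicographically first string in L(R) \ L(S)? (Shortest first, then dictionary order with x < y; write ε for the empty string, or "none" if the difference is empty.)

yyyy

The string yyyy is accepted by R but not by S.
No shorter string lies in the difference, and yyyy is the lexicographically first length-4 string in L(R) \ L(S).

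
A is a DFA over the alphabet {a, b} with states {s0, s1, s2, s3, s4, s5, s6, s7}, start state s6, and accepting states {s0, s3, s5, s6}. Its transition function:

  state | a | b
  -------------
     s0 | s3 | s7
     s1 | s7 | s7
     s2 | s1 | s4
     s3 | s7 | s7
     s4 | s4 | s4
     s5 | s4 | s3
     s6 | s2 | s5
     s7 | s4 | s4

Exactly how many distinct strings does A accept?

The useful subgraph on states {s3, s5, s6} is acyclic, so L(A) is finite; the longest accepting path visits 3 useful states, giving maximum string length 2.
Counting accepting paths from s6 by length: 1 of length 0, 1 of length 1, 1 of length 2. Total 3.

3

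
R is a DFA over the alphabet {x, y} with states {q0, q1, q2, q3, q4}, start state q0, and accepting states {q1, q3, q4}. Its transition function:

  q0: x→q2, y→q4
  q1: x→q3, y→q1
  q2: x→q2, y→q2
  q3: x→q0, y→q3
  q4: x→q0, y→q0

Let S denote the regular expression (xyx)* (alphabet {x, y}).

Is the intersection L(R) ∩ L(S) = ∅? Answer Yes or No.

Yes

Converting the expression S to a DFA (subset construction, then merging equivalent states) gives the minimal DFA with states {s0, s1, s2, s3}, start state s0, accepting states {s0} and transitions s0: x→s1, y→s2; s1: x→s2, y→s3; s2: x→s2, y→s2; s3: x→s0, y→s2.
Exploring the product automaton R × S from the start pair (q0, s0), following both machines on each input symbol, reaches 7 state pairs: (q0, s0), (q2, s1), (q4, s2), (q2, s2), (q2, s3), (q0, s2), (q2, s0).
R accepts in {q1, q3, q4} and S accepts in {s0}; no reachable pair has both components accepting, so no string drives both machines to acceptance simultaneously and L(R) ∩ L(S) = ∅.
So no string is accepted by both, and the intersection is empty.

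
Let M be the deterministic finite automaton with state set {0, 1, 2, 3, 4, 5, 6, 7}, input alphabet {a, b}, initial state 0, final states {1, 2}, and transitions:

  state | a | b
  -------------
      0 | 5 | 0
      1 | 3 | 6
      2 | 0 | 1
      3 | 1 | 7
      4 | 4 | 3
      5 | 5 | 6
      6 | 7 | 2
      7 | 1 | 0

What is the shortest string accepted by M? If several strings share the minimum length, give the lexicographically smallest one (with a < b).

abb

A breadth-first search from 0 reaches an accepting state first via the path 0 → 5 → 6 → 2 on input abb.
No string of length < 3 is accepted (BFS exhausts all shorter strings without reaching an accepting state), and abb is the lexicographically least accepting string of length 3.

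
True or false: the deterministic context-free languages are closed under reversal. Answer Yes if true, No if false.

L = {c bⁿaⁿ : n≥0} ∪ {d b²ⁿaⁿ : n≥0} is a DCFL: the first symbol tells a deterministic PDA whether to pop one or two b's per a. Its reversal Lᴿ = {aⁿbⁿ c : n≥0} ∪ {aⁿb²ⁿ d : n≥0} is not. DCFLs are closed under right quotient by regular languages, and Lᴿ/{c, d} = {aⁿbⁿ : n≥0} ∪ {aⁿb²ⁿ : n≥0} — the standard context-free language accepted by no deterministic PDA (intuitively the machine would have to commit to a b-to-a ratio before the distinguishing marker arrives; formally, a DPDA for it would have a single run on aⁿb²ⁿ, accepting after the prefix aⁿbⁿ and accepting again after n more b's; an ordinary PDA that simulates it on a's and b's and, at any moment when it is accepting, may switch to reading only a fresh letter e while feeding each e to the simulation as a b, would accept aⁱbʲeᵏ (k≥1) exactly when both aⁱbʲ and aⁱbʲ⁺ᵏ are in the language, i.e. its language intersected with the regular set a*b*e⁺ would be exactly {aⁿbⁿeⁿ : n≥1} — impossible, since context-free languages are closed under intersection with regular sets and {aⁿbⁿeⁿ} is not context-free). So Lᴿ cannot be a DCFL.

No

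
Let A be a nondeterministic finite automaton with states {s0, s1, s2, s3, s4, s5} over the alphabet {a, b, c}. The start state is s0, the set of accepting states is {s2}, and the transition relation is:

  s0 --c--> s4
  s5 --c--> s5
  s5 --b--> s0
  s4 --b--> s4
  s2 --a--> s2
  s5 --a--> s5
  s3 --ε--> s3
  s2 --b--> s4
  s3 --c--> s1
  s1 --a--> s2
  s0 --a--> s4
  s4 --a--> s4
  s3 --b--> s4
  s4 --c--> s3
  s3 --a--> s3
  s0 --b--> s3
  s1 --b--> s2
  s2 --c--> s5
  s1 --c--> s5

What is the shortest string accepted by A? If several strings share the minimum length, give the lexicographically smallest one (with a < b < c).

A breadth-first search from s0 reaches an accepting state first via the path s0 → s3 → s1 → s2 on input bca.
No string of length < 3 is accepted (BFS exhausts all shorter strings without reaching an accepting state), and bca is the lexicographically least accepting string of length 3.

bca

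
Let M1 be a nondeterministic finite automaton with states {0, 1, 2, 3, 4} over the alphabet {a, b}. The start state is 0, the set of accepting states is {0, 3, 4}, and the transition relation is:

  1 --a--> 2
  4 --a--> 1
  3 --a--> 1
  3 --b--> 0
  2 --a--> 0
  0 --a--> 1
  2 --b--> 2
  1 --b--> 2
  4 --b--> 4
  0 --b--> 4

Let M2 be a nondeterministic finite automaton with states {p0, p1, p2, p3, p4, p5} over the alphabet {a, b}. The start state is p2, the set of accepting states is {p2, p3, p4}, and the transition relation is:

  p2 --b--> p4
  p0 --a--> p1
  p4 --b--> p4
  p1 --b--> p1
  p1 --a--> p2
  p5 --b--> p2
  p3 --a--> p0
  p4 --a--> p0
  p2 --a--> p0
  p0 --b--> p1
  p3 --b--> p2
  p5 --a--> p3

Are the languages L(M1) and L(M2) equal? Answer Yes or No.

Yes

Exploring the product automaton M1 × M2 from the start pair (0, p2), following both machines on each input symbol, reaches 4 state pairs: (0, p2), (1, p0), (4, p4), (2, p1).
M1 accepts in {0, 3, 4} and M2 accepts in {p2, p3, p4}. In every reachable pair the two components are either both accepting — (0, p2), (4, p4) — or both non-accepting, so no string is accepted by exactly one of the machines: L(M1) \ L(M2) and L(M2) \ L(M1) are both empty.
Hence every string is accepted by M1 iff it is accepted by M2, and the two languages coincide.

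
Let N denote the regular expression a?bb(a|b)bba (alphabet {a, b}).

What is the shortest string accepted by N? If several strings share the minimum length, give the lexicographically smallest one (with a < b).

bbabba

By inspection of the expression, no string of length less than 6 matches, and bbabba is the lexicographically first match of length 6.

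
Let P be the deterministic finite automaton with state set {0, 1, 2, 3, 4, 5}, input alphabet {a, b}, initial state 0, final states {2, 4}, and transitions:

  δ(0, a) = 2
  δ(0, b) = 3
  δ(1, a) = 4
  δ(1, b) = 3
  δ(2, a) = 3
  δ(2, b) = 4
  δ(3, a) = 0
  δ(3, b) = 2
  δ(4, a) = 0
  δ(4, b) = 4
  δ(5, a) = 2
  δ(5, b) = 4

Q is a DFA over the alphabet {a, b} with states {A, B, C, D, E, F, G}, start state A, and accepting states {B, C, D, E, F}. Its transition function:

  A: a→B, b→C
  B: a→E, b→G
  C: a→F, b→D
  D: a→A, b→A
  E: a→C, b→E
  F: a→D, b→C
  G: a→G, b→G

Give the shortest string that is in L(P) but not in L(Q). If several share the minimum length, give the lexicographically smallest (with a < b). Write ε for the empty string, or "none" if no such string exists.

The string ab is accepted by P but not by Q.
No shorter string lies in the difference, and ab is the lexicographically first length-2 string in L(P) \ L(Q).

ab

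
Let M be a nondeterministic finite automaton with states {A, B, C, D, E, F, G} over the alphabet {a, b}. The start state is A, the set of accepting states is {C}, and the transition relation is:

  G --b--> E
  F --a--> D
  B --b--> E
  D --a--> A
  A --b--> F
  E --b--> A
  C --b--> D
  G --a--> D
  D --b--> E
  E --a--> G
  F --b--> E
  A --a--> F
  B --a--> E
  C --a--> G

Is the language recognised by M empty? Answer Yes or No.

Yes

The states reachable from the start state are {A, D, E, F, G}.
None of the accepting states {C} is reachable, so no string is accepted and L(M) = ∅.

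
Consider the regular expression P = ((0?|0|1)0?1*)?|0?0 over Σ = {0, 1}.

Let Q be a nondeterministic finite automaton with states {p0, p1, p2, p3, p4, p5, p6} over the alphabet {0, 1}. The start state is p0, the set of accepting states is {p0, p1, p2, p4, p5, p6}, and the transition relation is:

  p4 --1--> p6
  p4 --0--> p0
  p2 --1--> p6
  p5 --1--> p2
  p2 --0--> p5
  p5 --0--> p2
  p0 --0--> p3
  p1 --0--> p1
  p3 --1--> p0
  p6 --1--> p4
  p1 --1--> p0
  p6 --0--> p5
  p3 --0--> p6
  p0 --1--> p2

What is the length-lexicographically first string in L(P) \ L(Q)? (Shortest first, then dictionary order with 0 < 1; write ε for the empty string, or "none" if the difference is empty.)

The string 0 is accepted by P but not by Q.
No shorter string lies in the difference, and 0 is the lexicographically first length-1 string in L(P) \ L(Q).

0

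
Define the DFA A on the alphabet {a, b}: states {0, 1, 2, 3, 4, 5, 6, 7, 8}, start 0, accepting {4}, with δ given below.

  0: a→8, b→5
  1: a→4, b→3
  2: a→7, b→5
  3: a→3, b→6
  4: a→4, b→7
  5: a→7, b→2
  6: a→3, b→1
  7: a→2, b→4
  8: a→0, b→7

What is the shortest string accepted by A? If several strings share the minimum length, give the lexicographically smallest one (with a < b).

abb

A breadth-first search from 0 reaches an accepting state first via the path 0 → 8 → 7 → 4 on input abb.
No string of length < 3 is accepted (BFS exhausts all shorter strings without reaching an accepting state), and abb is the lexicographically least accepting string of length 3.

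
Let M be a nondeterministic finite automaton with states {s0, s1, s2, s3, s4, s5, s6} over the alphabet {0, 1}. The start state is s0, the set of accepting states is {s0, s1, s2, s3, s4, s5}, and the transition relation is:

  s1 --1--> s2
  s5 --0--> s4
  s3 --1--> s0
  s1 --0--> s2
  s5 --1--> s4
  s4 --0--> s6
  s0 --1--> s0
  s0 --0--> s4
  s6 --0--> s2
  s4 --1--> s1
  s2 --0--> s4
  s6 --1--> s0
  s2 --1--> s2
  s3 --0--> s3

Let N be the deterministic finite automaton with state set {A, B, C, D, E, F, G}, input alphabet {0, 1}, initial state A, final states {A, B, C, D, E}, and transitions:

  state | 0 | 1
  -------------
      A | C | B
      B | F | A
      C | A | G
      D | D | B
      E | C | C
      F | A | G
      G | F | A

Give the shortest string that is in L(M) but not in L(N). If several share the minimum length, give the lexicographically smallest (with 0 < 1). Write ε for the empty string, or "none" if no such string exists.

01

The string 01 is accepted by M but not by N.
No shorter string lies in the difference, and 01 is the lexicographically first length-2 string in L(M) \ L(N).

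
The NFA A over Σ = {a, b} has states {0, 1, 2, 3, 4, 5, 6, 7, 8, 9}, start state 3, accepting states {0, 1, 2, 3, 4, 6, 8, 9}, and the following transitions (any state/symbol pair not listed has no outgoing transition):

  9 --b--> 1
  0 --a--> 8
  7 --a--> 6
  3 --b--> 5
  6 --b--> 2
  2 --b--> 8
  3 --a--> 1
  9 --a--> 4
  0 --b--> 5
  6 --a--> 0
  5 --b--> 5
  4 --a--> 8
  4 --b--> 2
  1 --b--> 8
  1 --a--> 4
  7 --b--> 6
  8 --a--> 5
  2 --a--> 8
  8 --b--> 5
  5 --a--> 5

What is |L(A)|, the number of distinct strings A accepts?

The useful subgraph on states {1, 2, 3, 4, 8} is acyclic, so L(A) is finite; the longest accepting path visits 5 useful states, giving maximum string length 4.
Counting accepting paths from 3 by length: 1 of length 0, 1 of length 1, 2 of length 2, 2 of length 3, 2 of length 4. Total 8.

8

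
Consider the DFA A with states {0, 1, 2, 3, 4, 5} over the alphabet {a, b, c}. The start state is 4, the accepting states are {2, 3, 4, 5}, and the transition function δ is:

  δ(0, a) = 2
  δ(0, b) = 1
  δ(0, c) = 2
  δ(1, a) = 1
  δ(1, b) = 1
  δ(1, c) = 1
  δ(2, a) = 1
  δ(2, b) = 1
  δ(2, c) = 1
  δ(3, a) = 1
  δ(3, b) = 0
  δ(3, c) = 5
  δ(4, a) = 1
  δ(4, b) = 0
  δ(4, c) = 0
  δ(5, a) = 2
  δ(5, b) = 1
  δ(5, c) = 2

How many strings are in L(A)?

5

The useful subgraph on states {0, 2, 4} is acyclic, so L(A) is finite; the longest accepting path visits 3 useful states, giving maximum string length 2.
Counting accepting paths from 4 by length: 1 of length 0, 4 of length 2. Total 5.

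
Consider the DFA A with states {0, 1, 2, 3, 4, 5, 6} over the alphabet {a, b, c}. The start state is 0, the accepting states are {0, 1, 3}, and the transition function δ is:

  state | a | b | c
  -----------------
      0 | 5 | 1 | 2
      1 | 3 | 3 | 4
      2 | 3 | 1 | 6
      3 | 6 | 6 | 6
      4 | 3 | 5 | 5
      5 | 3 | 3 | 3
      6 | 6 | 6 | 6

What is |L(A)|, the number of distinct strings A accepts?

The useful subgraph on states {0, 1, 2, 3, 4, 5} is acyclic, so L(A) is finite; the longest accepting path visits 6 useful states, giving maximum string length 5.
Counting accepting paths from 0 by length: 1 of length 0, 1 of length 1, 7 of length 2, 3 of length 3, 7 of length 4, 6 of length 5. Total 25.

25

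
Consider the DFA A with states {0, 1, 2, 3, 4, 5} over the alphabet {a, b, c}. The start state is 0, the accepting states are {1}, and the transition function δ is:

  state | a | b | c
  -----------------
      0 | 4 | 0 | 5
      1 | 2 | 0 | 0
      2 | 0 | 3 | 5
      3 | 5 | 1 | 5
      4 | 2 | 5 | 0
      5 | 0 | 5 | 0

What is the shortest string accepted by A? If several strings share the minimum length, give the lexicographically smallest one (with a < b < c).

aabb

A breadth-first search from 0 reaches an accepting state first via the path 0 → 4 → 2 → 3 → 1 on input aabb.
No string of length < 4 is accepted (BFS exhausts all shorter strings without reaching an accepting state), and aabb is the lexicographically least accepting string of length 4.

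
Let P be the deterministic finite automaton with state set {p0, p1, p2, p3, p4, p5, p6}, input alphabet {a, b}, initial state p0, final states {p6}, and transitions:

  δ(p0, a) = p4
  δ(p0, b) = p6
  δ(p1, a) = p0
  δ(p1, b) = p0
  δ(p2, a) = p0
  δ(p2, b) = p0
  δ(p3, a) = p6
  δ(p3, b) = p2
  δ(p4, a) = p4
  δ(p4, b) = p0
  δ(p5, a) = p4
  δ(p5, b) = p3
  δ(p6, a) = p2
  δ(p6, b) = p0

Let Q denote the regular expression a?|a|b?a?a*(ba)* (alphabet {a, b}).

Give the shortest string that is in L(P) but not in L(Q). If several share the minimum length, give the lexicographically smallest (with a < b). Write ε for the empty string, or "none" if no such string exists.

The string abb is accepted by P but not by Q.
No shorter string lies in the difference, and abb is the lexicographically first length-3 string in L(P) \ L(Q).

abb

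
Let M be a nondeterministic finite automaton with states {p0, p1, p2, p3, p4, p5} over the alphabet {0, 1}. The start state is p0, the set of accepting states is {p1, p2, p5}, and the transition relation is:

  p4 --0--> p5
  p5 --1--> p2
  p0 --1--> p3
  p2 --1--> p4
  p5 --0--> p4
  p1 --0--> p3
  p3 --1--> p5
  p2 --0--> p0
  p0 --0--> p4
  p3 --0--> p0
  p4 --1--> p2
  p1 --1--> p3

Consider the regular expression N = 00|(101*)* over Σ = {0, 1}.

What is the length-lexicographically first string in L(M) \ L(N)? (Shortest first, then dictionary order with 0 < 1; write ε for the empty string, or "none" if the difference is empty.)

The string 01 is accepted by M but not by N.
No shorter string lies in the difference, and 01 is the lexicographically first length-2 string in L(M) \ L(N).

01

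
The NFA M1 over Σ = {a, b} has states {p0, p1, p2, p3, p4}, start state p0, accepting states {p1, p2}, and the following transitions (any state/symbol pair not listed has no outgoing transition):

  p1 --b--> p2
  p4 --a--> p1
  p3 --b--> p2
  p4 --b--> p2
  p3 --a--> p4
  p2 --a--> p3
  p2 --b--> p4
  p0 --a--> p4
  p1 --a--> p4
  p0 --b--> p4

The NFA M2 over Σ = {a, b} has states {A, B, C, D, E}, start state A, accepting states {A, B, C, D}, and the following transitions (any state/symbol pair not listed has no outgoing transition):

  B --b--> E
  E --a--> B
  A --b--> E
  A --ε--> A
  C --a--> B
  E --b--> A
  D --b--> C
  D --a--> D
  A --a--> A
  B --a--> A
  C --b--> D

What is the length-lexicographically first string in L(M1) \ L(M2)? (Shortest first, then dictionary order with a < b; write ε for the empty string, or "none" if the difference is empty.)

The string ab is accepted by M1 but not by M2.
No shorter string lies in the difference, and ab is the lexicographically first length-2 string in L(M1) \ L(M2).

ab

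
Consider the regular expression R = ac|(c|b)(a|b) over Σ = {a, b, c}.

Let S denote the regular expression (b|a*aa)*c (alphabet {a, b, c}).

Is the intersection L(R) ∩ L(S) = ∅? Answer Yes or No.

Converting the expression R to a DFA (subset construction, then merging equivalent states) gives the minimal DFA with states {r0, r1, r2, r3, r4}, start state r0, accepting states {r4} and transitions r0: a→r1, b→r2, c→r2; r1: a→r3, b→r3, c→r4; r2: a→r4, b→r4, c→r3; r3: a→r3, b→r3, c→r3; r4: a→r3, b→r3, c→r3.
Converting the expression S to a DFA (subset construction, then merging equivalent states) gives the minimal DFA with states {s0, s1, s2, s3, s4}, start state s0, accepting states {s2} and transitions s0: a→s1, b→s0, c→s2; s1: a→s3, b→s4, c→s4; s2: a→s4, b→s4, c→s4; s3: a→s3, b→s0, c→s2; s4: a→s4, b→s4, c→s4.
Exploring the product automaton R × S from the start pair (r0, s0), following both machines on each input symbol, reaches 12 state pairs: (r0, s0), (r1, s1), (r2, s0), (r2, s2), (r3, s3), (r3, s4), (r4, s4), (r4, s1), (r4, s0), (r3, s2), (r3, s0), (r3, s1).
R accepts in {r4} and S accepts in {s2}; no reachable pair has both components accepting, so no string drives both machines to acceptance simultaneously and L(R) ∩ L(S) = ∅.
So no string is accepted by both, and the intersection is empty.

Yes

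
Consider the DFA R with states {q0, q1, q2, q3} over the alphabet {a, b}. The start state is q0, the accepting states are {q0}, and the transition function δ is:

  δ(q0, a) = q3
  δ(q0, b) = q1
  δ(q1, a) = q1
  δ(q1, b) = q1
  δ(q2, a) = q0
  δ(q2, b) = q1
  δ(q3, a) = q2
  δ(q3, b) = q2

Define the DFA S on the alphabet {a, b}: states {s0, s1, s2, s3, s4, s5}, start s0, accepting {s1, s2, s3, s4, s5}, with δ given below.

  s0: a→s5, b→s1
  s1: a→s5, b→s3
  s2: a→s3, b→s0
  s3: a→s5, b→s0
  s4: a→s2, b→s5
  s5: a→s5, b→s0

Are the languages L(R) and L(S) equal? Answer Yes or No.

No

The empty string ε is accepted by R but rejected by S.
So L(R) ≠ L(S).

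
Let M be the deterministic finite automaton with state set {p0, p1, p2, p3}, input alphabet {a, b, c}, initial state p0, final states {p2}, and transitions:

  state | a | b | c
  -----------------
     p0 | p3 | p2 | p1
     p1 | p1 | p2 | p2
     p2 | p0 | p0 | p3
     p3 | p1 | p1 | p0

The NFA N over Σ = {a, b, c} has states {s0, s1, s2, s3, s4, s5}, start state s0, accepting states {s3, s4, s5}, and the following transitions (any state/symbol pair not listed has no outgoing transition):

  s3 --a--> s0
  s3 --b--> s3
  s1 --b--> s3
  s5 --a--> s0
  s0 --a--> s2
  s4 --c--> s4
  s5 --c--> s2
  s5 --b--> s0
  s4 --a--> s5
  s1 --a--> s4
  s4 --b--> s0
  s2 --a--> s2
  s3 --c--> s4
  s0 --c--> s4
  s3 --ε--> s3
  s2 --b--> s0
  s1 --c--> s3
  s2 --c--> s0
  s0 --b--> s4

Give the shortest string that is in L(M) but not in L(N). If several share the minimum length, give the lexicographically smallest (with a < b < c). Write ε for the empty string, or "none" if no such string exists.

cb

The string cb is accepted by M but not by N.
No shorter string lies in the difference, and cb is the lexicographically first length-2 string in L(M) \ L(N).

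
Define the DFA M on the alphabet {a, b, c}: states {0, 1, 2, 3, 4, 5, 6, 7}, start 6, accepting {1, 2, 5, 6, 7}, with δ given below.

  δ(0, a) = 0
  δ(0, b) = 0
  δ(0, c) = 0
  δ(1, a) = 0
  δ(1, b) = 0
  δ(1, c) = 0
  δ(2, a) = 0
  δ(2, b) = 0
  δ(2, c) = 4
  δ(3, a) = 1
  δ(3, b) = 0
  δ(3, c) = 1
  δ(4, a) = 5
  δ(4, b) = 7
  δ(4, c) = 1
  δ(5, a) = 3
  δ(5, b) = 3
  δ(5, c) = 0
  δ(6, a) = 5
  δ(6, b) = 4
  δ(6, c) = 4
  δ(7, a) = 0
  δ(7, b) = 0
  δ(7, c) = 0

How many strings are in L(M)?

20

The useful subgraph on states {1, 3, 4, 5, 6, 7} is acyclic, so L(M) is finite; the longest accepting path visits 5 useful states, giving maximum string length 4.
Counting accepting paths from 6 by length: 1 of length 0, 1 of length 1, 6 of length 2, 4 of length 3, 8 of length 4. Total 20.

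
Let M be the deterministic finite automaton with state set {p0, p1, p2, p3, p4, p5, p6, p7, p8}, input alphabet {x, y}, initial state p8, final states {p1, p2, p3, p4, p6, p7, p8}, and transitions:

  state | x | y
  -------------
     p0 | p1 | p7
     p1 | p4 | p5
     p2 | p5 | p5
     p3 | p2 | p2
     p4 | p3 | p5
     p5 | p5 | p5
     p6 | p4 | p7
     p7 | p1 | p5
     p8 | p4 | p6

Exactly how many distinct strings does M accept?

16

The useful subgraph on states {p1, p2, p3, p4, p6, p7, p8} is acyclic, so L(M) is finite; the longest accepting path visits 7 useful states, giving maximum string length 6.
Counting accepting paths from p8 by length: 1 of length 0, 2 of length 1, 3 of length 2, 4 of length 3, 3 of length 4, 1 of length 5, 2 of length 6. Total 16.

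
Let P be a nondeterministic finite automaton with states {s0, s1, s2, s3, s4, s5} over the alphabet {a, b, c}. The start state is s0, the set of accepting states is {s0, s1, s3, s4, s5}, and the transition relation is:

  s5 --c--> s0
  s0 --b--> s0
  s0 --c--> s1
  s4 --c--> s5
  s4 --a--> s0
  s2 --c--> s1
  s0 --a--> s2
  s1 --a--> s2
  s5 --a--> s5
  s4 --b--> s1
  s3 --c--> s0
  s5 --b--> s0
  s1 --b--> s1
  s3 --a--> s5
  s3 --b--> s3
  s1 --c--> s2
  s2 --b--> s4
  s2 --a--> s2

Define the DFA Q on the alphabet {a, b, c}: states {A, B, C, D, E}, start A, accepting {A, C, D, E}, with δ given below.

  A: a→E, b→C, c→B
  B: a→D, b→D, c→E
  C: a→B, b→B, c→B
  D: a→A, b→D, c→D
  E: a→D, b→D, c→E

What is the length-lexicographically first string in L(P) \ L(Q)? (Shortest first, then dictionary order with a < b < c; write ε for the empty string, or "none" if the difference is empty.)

c

The string c is accepted by P but not by Q.
No shorter string lies in the difference, and c is the lexicographically first length-1 string in L(P) \ L(Q).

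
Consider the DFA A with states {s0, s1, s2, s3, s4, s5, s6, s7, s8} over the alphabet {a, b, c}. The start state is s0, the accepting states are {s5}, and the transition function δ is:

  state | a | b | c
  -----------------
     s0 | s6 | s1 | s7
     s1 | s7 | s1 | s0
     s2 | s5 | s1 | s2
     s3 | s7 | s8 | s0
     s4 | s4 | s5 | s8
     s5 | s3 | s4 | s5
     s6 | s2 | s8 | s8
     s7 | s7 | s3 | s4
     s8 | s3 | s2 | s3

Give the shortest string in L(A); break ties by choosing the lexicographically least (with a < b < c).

A breadth-first search from s0 reaches an accepting state first via the path s0 → s6 → s2 → s5 on input aaa.
No string of length < 3 is accepted (BFS exhausts all shorter strings without reaching an accepting state), and aaa is the lexicographically least accepting string of length 3.

aaa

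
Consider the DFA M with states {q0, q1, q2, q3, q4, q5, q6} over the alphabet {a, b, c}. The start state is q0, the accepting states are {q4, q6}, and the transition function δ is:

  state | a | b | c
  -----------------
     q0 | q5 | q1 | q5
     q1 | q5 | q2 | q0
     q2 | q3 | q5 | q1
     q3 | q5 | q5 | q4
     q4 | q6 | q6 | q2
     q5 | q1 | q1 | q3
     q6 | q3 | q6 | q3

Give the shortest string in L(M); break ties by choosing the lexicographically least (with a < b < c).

acc

A breadth-first search from q0 reaches an accepting state first via the path q0 → q5 → q3 → q4 on input acc.
No string of length < 3 is accepted (BFS exhausts all shorter strings without reaching an accepting state), and acc is the lexicographically least accepting string of length 3.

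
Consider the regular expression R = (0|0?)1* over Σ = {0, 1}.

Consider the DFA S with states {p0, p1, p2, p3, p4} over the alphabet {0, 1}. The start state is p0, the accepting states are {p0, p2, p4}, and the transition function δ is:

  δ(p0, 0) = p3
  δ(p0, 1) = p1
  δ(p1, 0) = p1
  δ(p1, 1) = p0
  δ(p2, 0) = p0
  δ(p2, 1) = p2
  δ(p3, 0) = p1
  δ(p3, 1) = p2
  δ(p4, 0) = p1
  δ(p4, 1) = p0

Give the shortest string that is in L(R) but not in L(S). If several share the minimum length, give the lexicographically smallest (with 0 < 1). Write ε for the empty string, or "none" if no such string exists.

0

The string 0 is accepted by R but not by S.
No shorter string lies in the difference, and 0 is the lexicographically first length-1 string in L(R) \ L(S).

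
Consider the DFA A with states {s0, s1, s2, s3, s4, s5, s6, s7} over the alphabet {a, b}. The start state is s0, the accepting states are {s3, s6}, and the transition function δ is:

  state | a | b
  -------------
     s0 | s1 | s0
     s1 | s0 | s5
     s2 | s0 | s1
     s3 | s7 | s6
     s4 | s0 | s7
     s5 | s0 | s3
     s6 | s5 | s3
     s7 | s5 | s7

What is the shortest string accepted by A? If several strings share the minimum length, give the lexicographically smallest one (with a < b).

abb

A breadth-first search from s0 reaches an accepting state first via the path s0 → s1 → s5 → s3 on input abb.
No string of length < 3 is accepted (BFS exhausts all shorter strings without reaching an accepting state), and abb is the lexicographically least accepting string of length 3.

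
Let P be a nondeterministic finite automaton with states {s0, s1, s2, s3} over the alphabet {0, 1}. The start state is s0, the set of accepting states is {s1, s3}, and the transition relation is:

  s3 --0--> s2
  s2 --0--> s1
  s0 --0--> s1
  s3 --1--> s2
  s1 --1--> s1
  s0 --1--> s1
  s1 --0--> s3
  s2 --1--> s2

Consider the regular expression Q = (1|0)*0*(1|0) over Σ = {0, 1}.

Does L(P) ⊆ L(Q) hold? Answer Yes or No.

Converting the expression Q to a DFA (subset construction, then merging equivalent states) gives the minimal DFA with states {q0, q1}, start state q0, accepting states {q1} and transitions q0: 0→q1, 1→q1; q1: 0→q1, 1→q1.
Exploring the product automaton P × Q from the start pair (s0, q0), following both machines on each input symbol, reaches 4 state pairs: (s0, q0), (s1, q1), (s3, q1), (s2, q1).
P accepts in {s1, s3} and Q accepts in {q1}. The reachable pairs whose P-component is accepting are (s1, q1), (s3, q1); in each of them the Q-component is accepting too, so the product for L(P) \ L(Q) (P-component accepting, Q-component rejecting) has no reachable accepting pair and the difference is empty.
Hence every string in L(P) is also in L(Q).

Yes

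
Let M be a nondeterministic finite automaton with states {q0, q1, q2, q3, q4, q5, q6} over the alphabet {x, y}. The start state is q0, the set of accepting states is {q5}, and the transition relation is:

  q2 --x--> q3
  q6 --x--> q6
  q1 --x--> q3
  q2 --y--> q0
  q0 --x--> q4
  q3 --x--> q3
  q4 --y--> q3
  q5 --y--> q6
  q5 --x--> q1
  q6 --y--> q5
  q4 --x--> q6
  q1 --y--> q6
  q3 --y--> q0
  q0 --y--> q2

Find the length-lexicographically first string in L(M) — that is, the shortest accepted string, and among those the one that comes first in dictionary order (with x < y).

A breadth-first search from q0 reaches an accepting state first via the path q0 → q4 → q6 → q5 on input xxy.
No string of length < 3 is accepted (BFS exhausts all shorter strings without reaching an accepting state), and xxy is the lexicographically least accepting string of length 3.

xxy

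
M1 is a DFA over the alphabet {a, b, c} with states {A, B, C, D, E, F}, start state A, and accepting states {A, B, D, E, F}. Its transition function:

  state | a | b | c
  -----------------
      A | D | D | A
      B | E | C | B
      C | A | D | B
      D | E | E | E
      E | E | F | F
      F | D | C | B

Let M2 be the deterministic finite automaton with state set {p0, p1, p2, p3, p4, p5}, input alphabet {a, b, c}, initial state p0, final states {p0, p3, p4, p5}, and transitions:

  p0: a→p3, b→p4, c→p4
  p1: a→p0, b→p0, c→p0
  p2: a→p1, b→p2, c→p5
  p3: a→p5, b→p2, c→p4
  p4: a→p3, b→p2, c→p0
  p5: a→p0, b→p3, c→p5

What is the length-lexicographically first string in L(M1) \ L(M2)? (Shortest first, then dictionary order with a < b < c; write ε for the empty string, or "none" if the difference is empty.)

The string ab is accepted by M1 but not by M2.
No shorter string lies in the difference, and ab is the lexicographically first length-2 string in L(M1) \ L(M2).

ab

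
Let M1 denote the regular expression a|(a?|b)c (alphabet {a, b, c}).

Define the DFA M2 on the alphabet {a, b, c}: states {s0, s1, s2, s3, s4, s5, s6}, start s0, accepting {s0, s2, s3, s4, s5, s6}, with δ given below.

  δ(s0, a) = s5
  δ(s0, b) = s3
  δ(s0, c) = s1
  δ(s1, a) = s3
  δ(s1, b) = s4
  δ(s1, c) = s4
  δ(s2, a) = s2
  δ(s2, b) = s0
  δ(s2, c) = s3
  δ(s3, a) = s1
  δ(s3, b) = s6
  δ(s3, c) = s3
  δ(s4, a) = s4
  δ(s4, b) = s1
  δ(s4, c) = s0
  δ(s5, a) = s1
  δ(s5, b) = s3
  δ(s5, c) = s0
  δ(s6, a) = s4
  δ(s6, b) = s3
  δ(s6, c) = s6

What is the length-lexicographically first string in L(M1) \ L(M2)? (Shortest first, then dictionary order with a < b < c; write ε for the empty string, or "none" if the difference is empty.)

The string c is accepted by M1 but not by M2.
No shorter string lies in the difference, and c is the lexicographically first length-1 string in L(M1) \ L(M2).

c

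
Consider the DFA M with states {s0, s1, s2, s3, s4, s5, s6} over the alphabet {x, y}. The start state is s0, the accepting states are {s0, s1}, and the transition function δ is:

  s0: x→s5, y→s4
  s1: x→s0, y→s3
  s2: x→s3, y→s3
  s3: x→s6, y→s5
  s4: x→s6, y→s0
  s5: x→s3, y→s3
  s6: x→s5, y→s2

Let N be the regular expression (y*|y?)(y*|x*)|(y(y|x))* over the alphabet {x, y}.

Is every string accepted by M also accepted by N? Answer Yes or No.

Yes

Converting the expression N to a DFA (subset construction, then merging equivalent states) gives the minimal DFA with states {n0, n1, n2, n3, n4, n5, n6}, start state n0, accepting states {n0, n1, n2, n4, n6} and transitions n0: x→n1, y→n2; n1: x→n1, y→n3; n2: x→n4, y→n0; n3: x→n3, y→n3; n4: x→n1, y→n5; n5: x→n6, y→n6; n6: x→n3, y→n5.
Exploring the product automaton M × N from the start pair (s0, n0), following both machines on each input symbol, reaches 13 state pairs: (s0, n0), (s5, n1), (s4, n2), (s3, n1), (s3, n3), (s6, n4), (s6, n1), (s5, n3), (s6, n3), (s2, n5), (s2, n3), (s3, n6), (s5, n5).
M accepts in {s0, s1} and N accepts in {n0, n1, n2, n4, n6}. The reachable pairs whose M-component is accepting are (s0, n0); in each of them the N-component is accepting too, so the product for L(M) \ L(N) (M-component accepting, N-component rejecting) has no reachable accepting pair and the difference is empty.
Hence every string in L(M) is also in L(N).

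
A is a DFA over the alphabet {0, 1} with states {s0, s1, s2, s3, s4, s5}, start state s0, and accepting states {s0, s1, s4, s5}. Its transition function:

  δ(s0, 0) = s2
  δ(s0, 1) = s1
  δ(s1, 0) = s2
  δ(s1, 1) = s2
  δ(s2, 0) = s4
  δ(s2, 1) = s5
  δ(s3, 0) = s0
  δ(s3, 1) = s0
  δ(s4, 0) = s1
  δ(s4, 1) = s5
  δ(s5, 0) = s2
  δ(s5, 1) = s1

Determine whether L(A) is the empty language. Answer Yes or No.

No

The empty string ε is accepted: the run s0 ends in the accepting state s0.
Since at least one string is accepted, L(A) is not empty.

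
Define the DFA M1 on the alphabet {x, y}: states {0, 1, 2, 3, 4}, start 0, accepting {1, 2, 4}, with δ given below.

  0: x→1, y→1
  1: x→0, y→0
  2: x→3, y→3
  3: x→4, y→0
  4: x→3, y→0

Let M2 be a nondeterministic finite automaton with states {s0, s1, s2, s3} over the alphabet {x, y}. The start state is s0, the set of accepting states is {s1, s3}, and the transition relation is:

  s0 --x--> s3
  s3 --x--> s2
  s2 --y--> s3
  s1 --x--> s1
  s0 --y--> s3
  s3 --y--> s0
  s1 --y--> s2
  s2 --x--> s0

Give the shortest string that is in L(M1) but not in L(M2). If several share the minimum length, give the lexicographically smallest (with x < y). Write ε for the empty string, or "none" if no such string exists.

xxx

The string xxx is accepted by M1 but not by M2.
No shorter string lies in the difference, and xxx is the lexicographically first length-3 string in L(M1) \ L(M2).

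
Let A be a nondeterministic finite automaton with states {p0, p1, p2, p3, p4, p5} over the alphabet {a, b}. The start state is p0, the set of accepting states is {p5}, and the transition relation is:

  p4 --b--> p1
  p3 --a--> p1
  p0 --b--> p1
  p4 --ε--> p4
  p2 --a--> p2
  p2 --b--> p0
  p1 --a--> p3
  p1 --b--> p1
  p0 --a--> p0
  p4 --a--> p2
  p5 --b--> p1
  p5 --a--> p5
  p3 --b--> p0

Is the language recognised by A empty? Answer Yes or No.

The states reachable from the start state are {p0, p1, p3}.
None of the accepting states {p5} is reachable, so no string is accepted and L(A) = ∅.

Yes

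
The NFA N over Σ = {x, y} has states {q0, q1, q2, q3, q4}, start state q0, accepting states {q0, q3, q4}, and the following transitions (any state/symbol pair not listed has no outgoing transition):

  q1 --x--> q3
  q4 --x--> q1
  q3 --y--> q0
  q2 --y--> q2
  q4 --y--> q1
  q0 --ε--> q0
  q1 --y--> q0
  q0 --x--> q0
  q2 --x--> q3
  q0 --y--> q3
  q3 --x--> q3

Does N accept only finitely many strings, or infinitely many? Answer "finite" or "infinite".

State q0 is reachable from the start and can reach an accepting state, and it lies on the cycle q0 → q0.
Traversing that cycle any number of times yields accepted strings of unbounded length, so the language is infinite.

infinite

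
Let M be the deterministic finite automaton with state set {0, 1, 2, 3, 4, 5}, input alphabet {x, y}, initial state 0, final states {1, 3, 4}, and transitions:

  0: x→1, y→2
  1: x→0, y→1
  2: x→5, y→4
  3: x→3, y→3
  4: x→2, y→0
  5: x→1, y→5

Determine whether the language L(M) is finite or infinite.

State 0 is reachable from the start and can reach an accepting state, and it lies on the cycle 0 → 1 → 0.
Traversing that cycle any number of times yields accepted strings of unbounded length, so the language is infinite.

infinite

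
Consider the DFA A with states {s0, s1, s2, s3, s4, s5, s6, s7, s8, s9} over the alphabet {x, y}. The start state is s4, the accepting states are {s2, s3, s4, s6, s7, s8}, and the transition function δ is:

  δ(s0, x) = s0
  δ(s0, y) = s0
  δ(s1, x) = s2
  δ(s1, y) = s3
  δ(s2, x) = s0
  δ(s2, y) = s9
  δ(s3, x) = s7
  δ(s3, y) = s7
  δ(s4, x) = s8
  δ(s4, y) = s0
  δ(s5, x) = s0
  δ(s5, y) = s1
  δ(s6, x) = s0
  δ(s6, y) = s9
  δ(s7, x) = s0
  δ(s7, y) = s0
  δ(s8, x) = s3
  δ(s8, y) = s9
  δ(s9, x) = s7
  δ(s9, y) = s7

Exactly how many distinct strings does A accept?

7

The useful subgraph on states {s3, s4, s7, s8, s9} is acyclic, so L(A) is finite; the longest accepting path visits 4 useful states, giving maximum string length 3.
Counting accepting paths from s4 by length: 1 of length 0, 1 of length 1, 1 of length 2, 4 of length 3. Total 7.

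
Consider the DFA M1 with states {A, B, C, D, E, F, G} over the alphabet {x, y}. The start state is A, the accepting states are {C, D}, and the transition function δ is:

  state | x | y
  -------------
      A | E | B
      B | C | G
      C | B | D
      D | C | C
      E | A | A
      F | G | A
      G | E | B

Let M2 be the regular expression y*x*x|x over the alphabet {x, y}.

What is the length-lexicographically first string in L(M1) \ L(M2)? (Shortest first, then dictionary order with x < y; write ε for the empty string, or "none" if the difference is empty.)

The string yxy is accepted by M1 but not by M2.
No shorter string lies in the difference, and yxy is the lexicographically first length-3 string in L(M1) \ L(M2).

yxy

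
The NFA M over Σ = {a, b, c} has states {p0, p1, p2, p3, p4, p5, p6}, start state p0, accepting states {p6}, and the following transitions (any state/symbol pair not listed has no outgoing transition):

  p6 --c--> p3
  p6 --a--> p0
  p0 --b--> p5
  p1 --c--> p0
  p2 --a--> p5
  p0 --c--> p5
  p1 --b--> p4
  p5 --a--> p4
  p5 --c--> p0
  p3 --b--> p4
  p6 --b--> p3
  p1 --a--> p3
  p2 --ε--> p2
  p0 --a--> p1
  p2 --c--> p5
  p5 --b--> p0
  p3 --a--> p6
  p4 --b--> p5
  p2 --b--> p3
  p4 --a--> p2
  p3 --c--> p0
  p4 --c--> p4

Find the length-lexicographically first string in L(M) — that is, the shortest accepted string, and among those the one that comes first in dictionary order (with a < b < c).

A breadth-first search from p0 reaches an accepting state first via the path p0 → p1 → p3 → p6 on input aaa.
No string of length < 3 is accepted (BFS exhausts all shorter strings without reaching an accepting state), and aaa is the lexicographically least accepting string of length 3.

aaa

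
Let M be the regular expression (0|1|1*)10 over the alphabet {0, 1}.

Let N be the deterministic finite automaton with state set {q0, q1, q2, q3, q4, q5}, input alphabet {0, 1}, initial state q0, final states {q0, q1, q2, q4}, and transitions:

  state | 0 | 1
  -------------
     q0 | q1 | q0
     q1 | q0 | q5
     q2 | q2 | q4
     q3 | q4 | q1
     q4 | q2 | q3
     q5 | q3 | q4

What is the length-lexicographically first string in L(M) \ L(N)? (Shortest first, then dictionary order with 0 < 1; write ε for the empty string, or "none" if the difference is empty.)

010

The string 010 is accepted by M but not by N.
No shorter string lies in the difference, and 010 is the lexicographically first length-3 string in L(M) \ L(N).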